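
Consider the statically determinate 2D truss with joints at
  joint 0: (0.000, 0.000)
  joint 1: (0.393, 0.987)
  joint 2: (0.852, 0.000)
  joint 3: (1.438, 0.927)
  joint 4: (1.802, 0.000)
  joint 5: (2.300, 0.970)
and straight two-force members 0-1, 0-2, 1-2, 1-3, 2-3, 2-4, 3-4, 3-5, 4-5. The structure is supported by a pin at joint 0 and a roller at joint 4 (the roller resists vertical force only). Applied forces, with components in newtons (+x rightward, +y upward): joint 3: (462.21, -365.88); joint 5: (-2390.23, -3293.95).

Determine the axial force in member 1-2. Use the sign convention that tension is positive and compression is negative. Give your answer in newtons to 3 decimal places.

246.239

N=6 nodes, M=9 members, R=3 reactions → 2N=12, M+R=12
member 0 (0-1): L=1.0624, (cx,cy)=(0.3699,0.9291)
member 1 (0-2): L=0.8520, (cx,cy)=(1.0000,0.0000)
member 2 (1-2): L=1.0885, (cx,cy)=(0.4217,-0.9067)
member 3 (1-3): L=1.0467, (cx,cy)=(0.9984,-0.0573)
member 4 (2-3): L=1.0967, (cx,cy)=(0.5343,0.8453)
member 5 (2-4): L=0.9500, (cx,cy)=(1.0000,0.0000)
member 6 (3-4): L=0.9959, (cx,cy)=(0.3655,-0.9308)
member 7 (3-5): L=0.8631, (cx,cy)=(0.9988,0.0498)
member 8 (4-5): L=1.0904, (cx,cy)=(0.4567,0.8896)
solve A·x = −loads:
  F[0-1] = -228.6797 N (compression)
  F[0-2] = -1843.4246 N (compression)
  F[1-2] = +246.2388 N (tension)
  F[1-3] = -188.7392 N (compression)
  F[2-3] = -264.1468 N (compression)
  F[2-4] = -1598.4480 N (compression)
  F[3-4] = -203.2782 N (compression)
  F[3-5] = -718.3766 N (compression)
  F[4-5] = -3662.4688 N (compression)
  Rx@0 = +1928.0200 N
  Ry@0 = +212.4571 N
  Ry@4 = +3447.3729 N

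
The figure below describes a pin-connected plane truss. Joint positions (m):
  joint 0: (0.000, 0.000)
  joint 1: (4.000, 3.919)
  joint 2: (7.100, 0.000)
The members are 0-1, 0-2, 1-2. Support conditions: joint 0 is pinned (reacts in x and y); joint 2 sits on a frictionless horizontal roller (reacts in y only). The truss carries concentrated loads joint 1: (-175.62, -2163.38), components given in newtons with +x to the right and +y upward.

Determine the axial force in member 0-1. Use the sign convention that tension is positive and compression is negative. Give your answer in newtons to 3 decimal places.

-1488.219

N=3 nodes, M=3 members, R=3 reactions → 2N=6, M+R=6
member 0 (0-1): L=5.5999, (cx,cy)=(0.7143,0.6998)
member 1 (0-2): L=7.1000, (cx,cy)=(1.0000,0.0000)
member 2 (1-2): L=4.9969, (cx,cy)=(0.6204,-0.7843)
solve A·x = −loads:
  F[0-1] = -1488.2193 N (compression)
  F[0-2] = +887.4182 N (tension)
  F[1-2] = -1430.4194 N (compression)
  Rx@0 = +175.6200 N
  Ry@0 = +1041.5117 N
  Ry@2 = +1121.8683 N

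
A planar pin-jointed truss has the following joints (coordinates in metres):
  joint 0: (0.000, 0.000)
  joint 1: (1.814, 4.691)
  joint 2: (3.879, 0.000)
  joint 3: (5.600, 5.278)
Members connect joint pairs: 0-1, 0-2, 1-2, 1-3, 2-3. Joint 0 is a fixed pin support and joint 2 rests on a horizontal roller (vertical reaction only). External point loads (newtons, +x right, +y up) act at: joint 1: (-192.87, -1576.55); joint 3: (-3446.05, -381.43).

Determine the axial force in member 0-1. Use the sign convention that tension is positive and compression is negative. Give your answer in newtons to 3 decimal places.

N=4 nodes, M=5 members, R=3 reactions → 2N=8, M+R=8
member 0 (0-1): L=5.0295, (cx,cy)=(0.3607,0.9327)
member 1 (0-2): L=3.8790, (cx,cy)=(1.0000,0.0000)
member 2 (1-2): L=5.1254, (cx,cy)=(0.4029,-0.9152)
member 3 (1-3): L=3.8312, (cx,cy)=(0.9882,0.1532)
member 4 (2-3): L=5.5515, (cx,cy)=(0.3100,0.9507)
solve A·x = −loads:
  F[0-1] = -5995.7535 N (compression)
  F[0-2] = -1476.4282 N (compression)
  F[1-2] = +3794.8454 N (tension)
  F[1-3] = -3540.3490 N (compression)
  F[2-3] = +169.3449 N (tension)
  Rx@0 = +3638.9200 N
  Ry@0 = +5592.1990 N
  Ry@2 = -3634.2190 N

-5995.753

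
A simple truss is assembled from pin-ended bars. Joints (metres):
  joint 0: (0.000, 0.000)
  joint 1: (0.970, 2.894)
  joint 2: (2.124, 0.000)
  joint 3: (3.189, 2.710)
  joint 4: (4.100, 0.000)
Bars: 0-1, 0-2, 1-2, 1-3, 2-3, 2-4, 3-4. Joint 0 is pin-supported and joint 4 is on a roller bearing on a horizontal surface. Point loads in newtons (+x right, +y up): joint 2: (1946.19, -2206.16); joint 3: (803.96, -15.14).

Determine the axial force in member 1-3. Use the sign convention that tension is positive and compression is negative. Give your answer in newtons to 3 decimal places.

N=5 nodes, M=7 members, R=3 reactions → 2N=10, M+R=10
member 0 (0-1): L=3.0522, (cx,cy)=(0.3178,0.9482)
member 1 (0-2): L=2.1240, (cx,cy)=(1.0000,0.0000)
member 2 (1-2): L=3.1156, (cx,cy)=(0.3704,-0.9289)
member 3 (1-3): L=2.2266, (cx,cy)=(0.9966,-0.0826)
member 4 (2-3): L=2.9118, (cx,cy)=(0.3658,0.9307)
member 5 (2-4): L=1.9760, (cx,cy)=(1.0000,0.0000)
member 6 (3-4): L=2.8590, (cx,cy)=(0.3186,-0.9479)
solve A·x = −loads:
  F[0-1] = -564.4921 N (compression)
  F[0-2] = +2929.5456 N (tension)
  F[1-2] = +612.4769 N (tension)
  F[1-3] = -407.6478 N (compression)
  F[2-3] = +1759.1368 N (tension)
  F[2-4] = +566.7941 N (tension)
  F[3-4] = -1778.7905 N (compression)
  Rx@0 = -2750.1500 N
  Ry@0 = +535.2276 N
  Ry@4 = +1686.0724 N

-407.648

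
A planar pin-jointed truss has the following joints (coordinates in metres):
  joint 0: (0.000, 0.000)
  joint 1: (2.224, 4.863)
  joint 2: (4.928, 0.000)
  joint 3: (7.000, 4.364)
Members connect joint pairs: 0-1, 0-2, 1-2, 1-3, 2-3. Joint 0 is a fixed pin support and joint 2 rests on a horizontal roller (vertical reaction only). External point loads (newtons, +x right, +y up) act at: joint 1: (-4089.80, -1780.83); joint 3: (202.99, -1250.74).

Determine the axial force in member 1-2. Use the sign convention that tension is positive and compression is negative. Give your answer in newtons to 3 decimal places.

2800.082

N=4 nodes, M=5 members, R=3 reactions → 2N=8, M+R=8
member 0 (0-1): L=5.3474, (cx,cy)=(0.4159,0.9094)
member 1 (0-2): L=4.9280, (cx,cy)=(1.0000,0.0000)
member 2 (1-2): L=5.5642, (cx,cy)=(0.4860,-0.8740)
member 3 (1-3): L=4.8020, (cx,cy)=(0.9946,-0.1039)
member 4 (2-3): L=4.8309, (cx,cy)=(0.4289,0.9033)
solve A·x = −loads:
  F[0-1] = -4736.4367 N (compression)
  F[0-2] = -1916.9204 N (compression)
  F[1-2] = +2800.0816 N (tension)
  F[1-3] = +763.3058 N (tension)
  F[2-3] = -1296.7525 N (compression)
  Rx@0 = +3886.8100 N
  Ry@0 = +4307.3620 N
  Ry@2 = -1275.7920 N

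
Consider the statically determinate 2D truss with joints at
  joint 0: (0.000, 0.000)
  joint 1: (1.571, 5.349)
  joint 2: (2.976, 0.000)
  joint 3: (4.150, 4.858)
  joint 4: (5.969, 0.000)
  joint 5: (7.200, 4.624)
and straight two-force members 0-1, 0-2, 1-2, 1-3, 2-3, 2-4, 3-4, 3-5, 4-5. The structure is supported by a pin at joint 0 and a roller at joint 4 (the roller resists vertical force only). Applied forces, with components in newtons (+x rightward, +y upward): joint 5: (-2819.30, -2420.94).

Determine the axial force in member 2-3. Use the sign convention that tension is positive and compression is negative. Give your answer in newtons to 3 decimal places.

N=6 nodes, M=9 members, R=3 reactions → 2N=12, M+R=12
member 0 (0-1): L=5.5749, (cx,cy)=(0.2818,0.9595)
member 1 (0-2): L=2.9760, (cx,cy)=(1.0000,0.0000)
member 2 (1-2): L=5.5304, (cx,cy)=(0.2540,-0.9672)
member 3 (1-3): L=2.6253, (cx,cy)=(0.9824,-0.1870)
member 4 (2-3): L=4.9978, (cx,cy)=(0.2349,0.9720)
member 5 (2-4): L=2.9930, (cx,cy)=(1.0000,0.0000)
member 6 (3-4): L=5.1874, (cx,cy)=(0.3507,-0.9365)
member 7 (3-5): L=3.0590, (cx,cy)=(0.9971,-0.0765)
member 8 (4-5): L=4.7851, (cx,cy)=(0.2573,0.9663)
solve A·x = −loads:
  F[0-1] = -1755.9089 N (compression)
  F[0-2] = -2324.4897 N (compression)
  F[1-2] = +1936.1174 N (tension)
  F[1-3] = -1004.4000 N (compression)
  F[2-3] = -1926.5014 N (compression)
  F[2-4] = -1380.0847 N (compression)
  F[3-4] = +1973.5781 N (tension)
  F[3-5] = -2137.5308 N (compression)
  F[4-5] = -2674.4699 N (compression)
  Rx@0 = +2819.3000 N
  Ry@0 = +1684.7489 N
  Ry@4 = +736.1911 N

-1926.501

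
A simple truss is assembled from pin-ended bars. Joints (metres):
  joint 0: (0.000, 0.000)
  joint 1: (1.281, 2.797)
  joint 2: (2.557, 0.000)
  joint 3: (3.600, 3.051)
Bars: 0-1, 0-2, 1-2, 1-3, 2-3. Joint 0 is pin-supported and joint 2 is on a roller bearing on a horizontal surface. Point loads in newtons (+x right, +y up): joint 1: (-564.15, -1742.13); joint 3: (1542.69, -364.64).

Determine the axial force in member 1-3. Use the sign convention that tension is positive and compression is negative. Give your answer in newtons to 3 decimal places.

N=4 nodes, M=5 members, R=3 reactions → 2N=8, M+R=8
member 0 (0-1): L=3.0764, (cx,cy)=(0.4164,0.9092)
member 1 (0-2): L=2.5570, (cx,cy)=(1.0000,0.0000)
member 2 (1-2): L=3.0743, (cx,cy)=(0.4151,-0.9098)
member 3 (1-3): L=2.3329, (cx,cy)=(0.9941,0.1089)
member 4 (2-3): L=3.2244, (cx,cy)=(0.3235,0.9462)
solve A·x = −loads:
  F[0-1] = +553.2485 N (tension)
  F[0-2] = +748.1688 N (tension)
  F[1-2] = -2259.1904 N (compression)
  F[1-3] = +1742.5631 N (tension)
  F[2-3] = -585.8665 N (compression)
  Rx@0 = -978.5400 N
  Ry@0 = -503.0040 N
  Ry@2 = +2609.7740 N

1742.563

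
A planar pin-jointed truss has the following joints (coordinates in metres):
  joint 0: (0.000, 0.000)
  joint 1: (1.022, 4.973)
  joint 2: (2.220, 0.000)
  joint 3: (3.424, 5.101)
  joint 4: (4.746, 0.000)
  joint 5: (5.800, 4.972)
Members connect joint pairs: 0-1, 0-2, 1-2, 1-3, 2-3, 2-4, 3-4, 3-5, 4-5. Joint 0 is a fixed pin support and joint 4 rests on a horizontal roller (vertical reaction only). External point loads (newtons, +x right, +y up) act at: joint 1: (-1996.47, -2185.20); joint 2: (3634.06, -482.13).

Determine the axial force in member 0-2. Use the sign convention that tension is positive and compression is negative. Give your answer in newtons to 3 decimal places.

2472.619

N=6 nodes, M=9 members, R=3 reactions → 2N=12, M+R=12
member 0 (0-1): L=5.0769, (cx,cy)=(0.2013,0.9795)
member 1 (0-2): L=2.2200, (cx,cy)=(1.0000,0.0000)
member 2 (1-2): L=5.1153, (cx,cy)=(0.2342,-0.9722)
member 3 (1-3): L=2.4054, (cx,cy)=(0.9986,0.0532)
member 4 (2-3): L=5.2412, (cx,cy)=(0.2297,0.9733)
member 5 (2-4): L=2.5260, (cx,cy)=(1.0000,0.0000)
member 6 (3-4): L=5.2695, (cx,cy)=(0.2509,-0.9680)
member 7 (3-5): L=2.3795, (cx,cy)=(0.9985,-0.0542)
member 8 (4-5): L=5.0825, (cx,cy)=(0.2074,0.9783)
solve A·x = −loads:
  F[0-1] = -4148.1251 N (compression)
  F[0-2] = +2472.6191 N (tension)
  F[1-2] = +1970.1057 N (tension)
  F[1-3] = +701.0335 N (tension)
  F[2-3] = -1472.5646 N (compression)
  F[2-4] = -361.7628 N (compression)
  F[3-4] = +1441.9954 N (tension)
  F[3-5] = +0.0000 N (tension)
  F[4-5] = -0.0000 N (compression)
  Rx@0 = -1637.5900 N
  Ry@0 = +4063.2091 N
  Ry@4 = -1395.8791 N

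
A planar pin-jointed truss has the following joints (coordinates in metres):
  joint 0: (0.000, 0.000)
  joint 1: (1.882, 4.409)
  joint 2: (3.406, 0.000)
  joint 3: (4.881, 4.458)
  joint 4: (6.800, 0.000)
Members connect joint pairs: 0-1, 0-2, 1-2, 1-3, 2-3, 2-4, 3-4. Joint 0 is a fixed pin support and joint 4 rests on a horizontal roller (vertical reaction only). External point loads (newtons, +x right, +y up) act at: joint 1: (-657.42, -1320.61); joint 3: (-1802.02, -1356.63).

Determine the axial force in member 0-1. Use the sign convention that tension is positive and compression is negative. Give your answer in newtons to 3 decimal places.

-3202.732

N=5 nodes, M=7 members, R=3 reactions → 2N=10, M+R=10
member 0 (0-1): L=4.7939, (cx,cy)=(0.3926,0.9197)
member 1 (0-2): L=3.4060, (cx,cy)=(1.0000,0.0000)
member 2 (1-2): L=4.6650, (cx,cy)=(0.3267,-0.9451)
member 3 (1-3): L=2.9994, (cx,cy)=(0.9999,0.0163)
member 4 (2-3): L=4.6957, (cx,cy)=(0.3141,0.9494)
member 5 (2-4): L=3.3940, (cx,cy)=(1.0000,0.0000)
member 6 (3-4): L=4.8535, (cx,cy)=(0.3954,-0.9185)
solve A·x = −loads:
  F[0-1] = -3202.7318 N (compression)
  F[0-2] = -1202.0969 N (compression)
  F[1-2] = +1699.3625 N (tension)
  F[1-3] = -1155.2434 N (compression)
  F[2-3] = -1691.7507 N (compression)
  F[2-4] = -115.5203 N (compression)
  F[3-4] = +292.1709 N (tension)
  Rx@0 = +2459.4400 N
  Ry@0 = +2945.6034 N
  Ry@4 = -268.3634 N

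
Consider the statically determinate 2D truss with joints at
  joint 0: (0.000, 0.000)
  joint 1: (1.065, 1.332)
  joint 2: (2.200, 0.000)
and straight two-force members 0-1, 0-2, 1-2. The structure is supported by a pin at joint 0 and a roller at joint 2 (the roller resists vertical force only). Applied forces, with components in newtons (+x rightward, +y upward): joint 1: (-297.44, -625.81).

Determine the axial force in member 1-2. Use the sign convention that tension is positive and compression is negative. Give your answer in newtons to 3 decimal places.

N=3 nodes, M=3 members, R=3 reactions → 2N=6, M+R=6
member 0 (0-1): L=1.7054, (cx,cy)=(0.6245,0.7810)
member 1 (0-2): L=2.2000, (cx,cy)=(1.0000,0.0000)
member 2 (1-2): L=1.7500, (cx,cy)=(0.6486,-0.7611)
solve A·x = −loads:
  F[0-1] = -643.9455 N (compression)
  F[0-2] = +104.6914 N (tension)
  F[1-2] = -161.4171 N (compression)
  Rx@0 = +297.4400 N
  Ry@0 = +502.9475 N
  Ry@2 = +122.8625 N

-161.417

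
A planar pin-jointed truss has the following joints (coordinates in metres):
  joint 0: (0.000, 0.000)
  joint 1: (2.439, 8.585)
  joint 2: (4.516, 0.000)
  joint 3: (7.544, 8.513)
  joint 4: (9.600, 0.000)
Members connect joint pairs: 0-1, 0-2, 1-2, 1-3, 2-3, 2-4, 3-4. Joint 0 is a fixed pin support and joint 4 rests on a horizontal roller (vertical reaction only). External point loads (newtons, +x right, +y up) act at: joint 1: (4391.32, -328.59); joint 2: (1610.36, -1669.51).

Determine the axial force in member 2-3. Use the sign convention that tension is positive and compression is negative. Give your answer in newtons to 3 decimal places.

N=5 nodes, M=7 members, R=3 reactions → 2N=10, M+R=10
member 0 (0-1): L=8.9247, (cx,cy)=(0.2733,0.9619)
member 1 (0-2): L=4.5160, (cx,cy)=(1.0000,0.0000)
member 2 (1-2): L=8.8327, (cx,cy)=(0.2351,-0.9720)
member 3 (1-3): L=5.1055, (cx,cy)=(0.9999,-0.0141)
member 4 (2-3): L=9.0355, (cx,cy)=(0.3351,0.9422)
member 5 (2-4): L=5.0840, (cx,cy)=(1.0000,0.0000)
member 6 (3-4): L=8.7578, (cx,cy)=(0.2348,-0.9721)
solve A·x = −loads:
  F[0-1] = +2908.4947 N (tension)
  F[0-2] = +5206.8310 N (tension)
  F[1-2] = -3175.2092 N (compression)
  F[1-3] = -2850.1053 N (compression)
  F[2-3] = +5047.5625 N (tension)
  F[2-4] = +1158.2666 N (tension)
  F[3-4] = -4933.7632 N (compression)
  Rx@0 = -6001.6800 N
  Ry@0 = -2797.7771 N
  Ry@4 = +4795.8771 N

5047.563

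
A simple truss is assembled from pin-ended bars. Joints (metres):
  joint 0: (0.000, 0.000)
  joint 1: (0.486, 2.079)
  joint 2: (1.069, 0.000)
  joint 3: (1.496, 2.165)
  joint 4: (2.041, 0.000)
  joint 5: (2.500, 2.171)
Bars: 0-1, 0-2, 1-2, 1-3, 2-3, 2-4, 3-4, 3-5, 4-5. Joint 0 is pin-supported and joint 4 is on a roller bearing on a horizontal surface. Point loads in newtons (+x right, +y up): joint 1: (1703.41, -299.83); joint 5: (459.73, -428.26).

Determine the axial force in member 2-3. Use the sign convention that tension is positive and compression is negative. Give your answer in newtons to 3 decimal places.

2484.001

N=6 nodes, M=9 members, R=3 reactions → 2N=12, M+R=12
member 0 (0-1): L=2.1350, (cx,cy)=(0.2276,0.9737)
member 1 (0-2): L=1.0690, (cx,cy)=(1.0000,0.0000)
member 2 (1-2): L=2.1592, (cx,cy)=(0.2700,-0.9629)
member 3 (1-3): L=1.0137, (cx,cy)=(0.9964,0.0848)
member 4 (2-3): L=2.2067, (cx,cy)=(0.1935,0.9811)
member 5 (2-4): L=0.9720, (cx,cy)=(1.0000,0.0000)
member 6 (3-4): L=2.2325, (cx,cy)=(0.2441,-0.9697)
member 7 (3-5): L=1.0040, (cx,cy)=(1.0000,0.0060)
member 8 (4-5): L=2.2190, (cx,cy)=(0.2069,0.9784)
solve A·x = −loads:
  F[0-1] = +2148.4137 N (tension)
  F[0-2] = +1674.0980 N (tension)
  F[1-2] = -2531.0621 N (compression)
  F[1-3] = -532.8827 N (compression)
  F[2-3] = +2484.0012 N (tension)
  F[2-4] = +510.0346 N (tension)
  F[3-4] = -2463.0682 N (compression)
  F[3-5] = +550.9801 N (tension)
  F[4-5] = -441.0924 N (compression)
  Rx@0 = -2163.1400 N
  Ry@0 = -2092.0132 N
  Ry@4 = +2820.1032 N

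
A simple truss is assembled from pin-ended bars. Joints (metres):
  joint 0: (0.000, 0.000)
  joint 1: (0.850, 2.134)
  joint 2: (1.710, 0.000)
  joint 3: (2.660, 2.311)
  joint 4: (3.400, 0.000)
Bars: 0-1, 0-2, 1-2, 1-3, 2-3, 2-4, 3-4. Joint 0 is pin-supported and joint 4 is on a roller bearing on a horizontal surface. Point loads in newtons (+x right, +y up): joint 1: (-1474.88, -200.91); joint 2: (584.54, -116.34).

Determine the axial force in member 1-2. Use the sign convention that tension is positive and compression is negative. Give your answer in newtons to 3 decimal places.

N=5 nodes, M=7 members, R=3 reactions → 2N=10, M+R=10
member 0 (0-1): L=2.2971, (cx,cy)=(0.3700,0.9290)
member 1 (0-2): L=1.7100, (cx,cy)=(1.0000,0.0000)
member 2 (1-2): L=2.3008, (cx,cy)=(0.3738,-0.9275)
member 3 (1-3): L=1.8186, (cx,cy)=(0.9953,0.0973)
member 4 (2-3): L=2.4986, (cx,cy)=(0.3802,0.9249)
member 5 (2-4): L=1.6900, (cx,cy)=(1.0000,0.0000)
member 6 (3-4): L=2.4266, (cx,cy)=(0.3050,-0.9524)
solve A·x = −loads:
  F[0-1] = -1220.8770 N (compression)
  F[0-2] = -438.5676 N (compression)
  F[1-2] = +1071.8696 N (tension)
  F[1-3] = +625.4254 N (tension)
  F[2-3] = -949.1110 N (compression)
  F[2-4] = -261.5983 N (compression)
  F[3-4] = +857.8255 N (tension)
  Rx@0 = +890.3400 N
  Ry@0 = +1134.2144 N
  Ry@4 = -816.9644 N

1071.870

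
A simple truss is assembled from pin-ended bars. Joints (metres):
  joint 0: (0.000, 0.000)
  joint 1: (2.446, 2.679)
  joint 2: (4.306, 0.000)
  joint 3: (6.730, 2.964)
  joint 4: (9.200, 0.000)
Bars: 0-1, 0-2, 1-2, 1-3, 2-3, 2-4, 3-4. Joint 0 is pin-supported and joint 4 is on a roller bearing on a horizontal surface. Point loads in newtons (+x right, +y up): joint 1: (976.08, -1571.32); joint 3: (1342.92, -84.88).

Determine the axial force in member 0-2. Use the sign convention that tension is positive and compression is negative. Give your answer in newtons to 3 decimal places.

2738.498

N=5 nodes, M=7 members, R=3 reactions → 2N=10, M+R=10
member 0 (0-1): L=3.6277, (cx,cy)=(0.6743,0.7385)
member 1 (0-2): L=4.3060, (cx,cy)=(1.0000,0.0000)
member 2 (1-2): L=3.2614, (cx,cy)=(0.5703,-0.8214)
member 3 (1-3): L=4.2935, (cx,cy)=(0.9978,0.0664)
member 4 (2-3): L=3.8290, (cx,cy)=(0.6331,0.7741)
member 5 (2-4): L=4.8940, (cx,cy)=(1.0000,0.0000)
member 6 (3-4): L=3.8583, (cx,cy)=(0.6402,-0.7682)
solve A·x = −loads:
  F[0-1] = -622.1578 N (compression)
  F[0-2] = +2738.4979 N (tension)
  F[1-2] = -1401.8456 N (compression)
  F[1-3] = -597.4095 N (compression)
  F[2-3] = +1487.5628 N (tension)
  F[2-4] = +997.2848 N (tension)
  F[3-4] = -1557.8087 N (compression)
  Rx@0 = -2319.0000 N
  Ry@0 = +459.4582 N
  Ry@4 = +1196.7418 N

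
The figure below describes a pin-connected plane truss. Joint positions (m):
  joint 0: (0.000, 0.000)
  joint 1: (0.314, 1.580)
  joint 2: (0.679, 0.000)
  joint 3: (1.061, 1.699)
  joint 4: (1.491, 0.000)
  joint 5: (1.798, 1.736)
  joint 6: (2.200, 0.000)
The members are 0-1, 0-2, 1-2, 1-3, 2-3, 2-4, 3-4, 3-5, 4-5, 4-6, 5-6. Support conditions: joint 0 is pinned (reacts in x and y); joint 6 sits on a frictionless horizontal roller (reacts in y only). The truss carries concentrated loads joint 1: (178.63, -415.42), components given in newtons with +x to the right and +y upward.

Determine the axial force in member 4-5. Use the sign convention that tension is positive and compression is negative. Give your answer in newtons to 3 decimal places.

194.432

N=7 nodes, M=11 members, R=3 reactions → 2N=14, M+R=14
member 0 (0-1): L=1.6109, (cx,cy)=(0.1949,0.9808)
member 1 (0-2): L=0.6790, (cx,cy)=(1.0000,0.0000)
member 2 (1-2): L=1.6216, (cx,cy)=(0.2251,-0.9743)
member 3 (1-3): L=0.7564, (cx,cy)=(0.9875,0.1573)
member 4 (2-3): L=1.7414, (cx,cy)=(0.2194,0.9756)
member 5 (2-4): L=0.8120, (cx,cy)=(1.0000,0.0000)
member 6 (3-4): L=1.7526, (cx,cy)=(0.2454,-0.9694)
member 7 (3-5): L=0.7379, (cx,cy)=(0.9987,0.0501)
member 8 (4-5): L=1.7629, (cx,cy)=(0.1741,0.9847)
member 9 (4-6): L=0.7090, (cx,cy)=(1.0000,0.0000)
member 10 (5-6): L=1.7819, (cx,cy)=(0.2256,-0.9742)
solve A·x = −loads:
  F[0-1] = -232.2951 N (compression)
  F[0-2] = +223.9095 N (tension)
  F[1-2] = -220.9969 N (compression)
  F[1-3] = -176.3626 N (compression)
  F[2-3] = +220.7015 N (tension)
  F[2-4] = +125.7530 N (tension)
  F[3-4] = -197.4979 N (compression)
  F[3-5] = -77.3934 N (compression)
  F[4-5] = +194.4319 N (tension)
  F[4-6] = +43.4374 N (tension)
  F[5-6] = -192.5442 N (compression)
  Rx@0 = -178.6300 N
  Ry@0 = +227.8394 N
  Ry@6 = +187.5806 N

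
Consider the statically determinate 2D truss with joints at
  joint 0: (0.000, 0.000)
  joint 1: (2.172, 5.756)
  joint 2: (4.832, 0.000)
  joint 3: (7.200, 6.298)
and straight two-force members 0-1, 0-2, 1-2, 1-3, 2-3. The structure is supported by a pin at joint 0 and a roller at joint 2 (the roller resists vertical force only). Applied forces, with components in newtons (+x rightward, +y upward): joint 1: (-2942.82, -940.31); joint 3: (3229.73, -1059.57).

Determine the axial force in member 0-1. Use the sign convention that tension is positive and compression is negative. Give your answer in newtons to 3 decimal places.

N=4 nodes, M=5 members, R=3 reactions → 2N=8, M+R=8
member 0 (0-1): L=6.1522, (cx,cy)=(0.3530,0.9356)
member 1 (0-2): L=4.8320, (cx,cy)=(1.0000,0.0000)
member 2 (1-2): L=6.3409, (cx,cy)=(0.4195,-0.9078)
member 3 (1-3): L=5.0571, (cx,cy)=(0.9942,0.1072)
member 4 (2-3): L=6.7285, (cx,cy)=(0.3519,0.9360)
solve A·x = −loads:
  F[0-1] = +754.2402 N (tension)
  F[0-2] = +20.6281 N (tension)
  F[1-2] = -1364.2015 N (compression)
  F[1-3] = +3803.2884 N (tension)
  F[2-3] = -1567.4705 N (compression)
  Rx@0 = -286.9100 N
  Ry@0 = -705.6715 N
  Ry@2 = +2705.5515 N

754.240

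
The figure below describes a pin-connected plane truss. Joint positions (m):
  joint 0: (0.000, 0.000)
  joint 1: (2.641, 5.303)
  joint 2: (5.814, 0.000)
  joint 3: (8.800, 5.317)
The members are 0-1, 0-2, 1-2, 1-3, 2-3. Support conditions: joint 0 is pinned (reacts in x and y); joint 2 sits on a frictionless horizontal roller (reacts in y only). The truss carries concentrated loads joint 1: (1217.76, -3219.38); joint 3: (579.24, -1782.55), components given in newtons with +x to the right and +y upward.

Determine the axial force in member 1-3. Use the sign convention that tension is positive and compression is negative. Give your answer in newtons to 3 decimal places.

N=4 nodes, M=5 members, R=3 reactions → 2N=8, M+R=8
member 0 (0-1): L=5.9242, (cx,cy)=(0.4458,0.8951)
member 1 (0-2): L=5.8140, (cx,cy)=(1.0000,0.0000)
member 2 (1-2): L=6.1798, (cx,cy)=(0.5134,-0.8581)
member 3 (1-3): L=6.1590, (cx,cy)=(1.0000,0.0023)
member 4 (2-3): L=6.0981, (cx,cy)=(0.4897,0.8719)
solve A·x = −loads:
  F[0-1] = +892.5674 N (tension)
  F[0-2] = +1399.0978 N (tension)
  F[1-2] = -4678.5404 N (compression)
  F[1-3] = +1582.3350 N (tension)
  F[2-3] = -2048.5389 N (compression)
  Rx@0 = -1797.0000 N
  Ry@0 = -798.9683 N
  Ry@2 = +5800.8983 N

1582.335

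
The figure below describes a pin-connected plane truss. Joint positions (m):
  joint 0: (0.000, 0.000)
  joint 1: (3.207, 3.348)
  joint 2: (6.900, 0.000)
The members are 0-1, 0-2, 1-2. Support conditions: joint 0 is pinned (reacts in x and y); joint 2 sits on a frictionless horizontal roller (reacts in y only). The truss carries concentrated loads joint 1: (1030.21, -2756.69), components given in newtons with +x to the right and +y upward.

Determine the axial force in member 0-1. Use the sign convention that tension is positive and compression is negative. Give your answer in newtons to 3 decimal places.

N=3 nodes, M=3 members, R=3 reactions → 2N=6, M+R=6
member 0 (0-1): L=4.6362, (cx,cy)=(0.6917,0.7221)
member 1 (0-2): L=6.9000, (cx,cy)=(1.0000,0.0000)
member 2 (1-2): L=4.9847, (cx,cy)=(0.7409,-0.6717)
solve A·x = −loads:
  F[0-1] = -1350.9006 N (compression)
  F[0-2] = +1964.6775 N (tension)
  F[1-2] = -2651.8688 N (compression)
  Rx@0 = -1030.2100 N
  Ry@0 = +975.5526 N
  Ry@2 = +1781.1374 N

-1350.901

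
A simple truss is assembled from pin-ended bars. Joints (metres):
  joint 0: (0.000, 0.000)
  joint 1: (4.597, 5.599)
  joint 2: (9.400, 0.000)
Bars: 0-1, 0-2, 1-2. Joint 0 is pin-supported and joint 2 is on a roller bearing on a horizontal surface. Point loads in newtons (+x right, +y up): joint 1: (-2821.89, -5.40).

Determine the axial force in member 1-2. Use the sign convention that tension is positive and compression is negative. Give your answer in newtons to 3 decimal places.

2211.053

N=3 nodes, M=3 members, R=3 reactions → 2N=6, M+R=6
member 0 (0-1): L=7.2444, (cx,cy)=(0.6346,0.7729)
member 1 (0-2): L=9.4000, (cx,cy)=(1.0000,0.0000)
member 2 (1-2): L=7.3768, (cx,cy)=(0.6511,-0.7590)
solve A·x = −loads:
  F[0-1] = -2178.3441 N (compression)
  F[0-2] = -1439.6003 N (compression)
  F[1-2] = +2211.0526 N (tension)
  Rx@0 = +2821.8900 N
  Ry@0 = +1683.5849 N
  Ry@2 = -1678.1849 N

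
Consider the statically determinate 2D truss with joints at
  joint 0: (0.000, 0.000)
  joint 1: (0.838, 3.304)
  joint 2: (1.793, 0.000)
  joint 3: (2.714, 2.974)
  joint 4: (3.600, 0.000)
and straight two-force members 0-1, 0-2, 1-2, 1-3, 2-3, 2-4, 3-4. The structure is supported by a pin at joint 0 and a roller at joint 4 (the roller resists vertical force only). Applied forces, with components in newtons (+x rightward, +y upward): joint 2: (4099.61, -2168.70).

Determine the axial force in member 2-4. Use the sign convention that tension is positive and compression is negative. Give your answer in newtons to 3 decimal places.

321.788

N=5 nodes, M=7 members, R=3 reactions → 2N=10, M+R=10
member 0 (0-1): L=3.4086, (cx,cy)=(0.2458,0.9693)
member 1 (0-2): L=1.7930, (cx,cy)=(1.0000,0.0000)
member 2 (1-2): L=3.4393, (cx,cy)=(0.2777,-0.9607)
member 3 (1-3): L=1.9048, (cx,cy)=(0.9849,-0.1732)
member 4 (2-3): L=3.1133, (cx,cy)=(0.2958,0.9552)
member 5 (2-4): L=1.8070, (cx,cy)=(1.0000,0.0000)
member 6 (3-4): L=3.1032, (cx,cy)=(0.2855,-0.9584)
solve A·x = −loads:
  F[0-1] = -1123.0345 N (compression)
  F[0-2] = +4375.7054 N (tension)
  F[1-2] = +1247.0904 N (tension)
  F[1-3] = -631.9393 N (compression)
  F[2-3] = +1016.1313 N (tension)
  F[2-4] = +321.7881 N (tension)
  F[3-4] = -1127.0471 N (compression)
  Rx@0 = -4099.6100 N
  Ry@0 = +1088.5669 N
  Ry@4 = +1080.1331 N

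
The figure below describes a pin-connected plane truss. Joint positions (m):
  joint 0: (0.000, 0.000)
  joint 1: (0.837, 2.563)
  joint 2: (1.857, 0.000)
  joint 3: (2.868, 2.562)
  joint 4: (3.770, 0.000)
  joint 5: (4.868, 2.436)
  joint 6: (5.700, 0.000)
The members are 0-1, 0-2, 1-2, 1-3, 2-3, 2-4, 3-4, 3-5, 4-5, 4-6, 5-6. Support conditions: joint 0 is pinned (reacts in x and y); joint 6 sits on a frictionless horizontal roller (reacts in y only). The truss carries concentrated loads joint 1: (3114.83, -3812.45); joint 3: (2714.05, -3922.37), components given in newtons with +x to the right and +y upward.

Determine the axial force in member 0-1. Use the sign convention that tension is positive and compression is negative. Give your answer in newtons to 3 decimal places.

N=7 nodes, M=11 members, R=3 reactions → 2N=14, M+R=14
member 0 (0-1): L=2.6962, (cx,cy)=(0.3104,0.9506)
member 1 (0-2): L=1.8570, (cx,cy)=(1.0000,0.0000)
member 2 (1-2): L=2.7585, (cx,cy)=(0.3698,-0.9291)
member 3 (1-3): L=2.0310, (cx,cy)=(1.0000,-0.0005)
member 4 (2-3): L=2.7543, (cx,cy)=(0.3671,0.9302)
member 5 (2-4): L=1.9130, (cx,cy)=(1.0000,0.0000)
member 6 (3-4): L=2.7161, (cx,cy)=(0.3321,-0.9432)
member 7 (3-5): L=2.0040, (cx,cy)=(0.9980,-0.0629)
member 8 (4-5): L=2.6720, (cx,cy)=(0.4109,0.9117)
member 9 (4-6): L=1.9300, (cx,cy)=(1.0000,0.0000)
member 10 (5-6): L=2.5742, (cx,cy)=(0.3232,-0.9463)
solve A·x = −loads:
  F[0-1] = -2715.0865 N (compression)
  F[0-2] = +6671.7406 N (tension)
  F[1-2] = -1323.6068 N (compression)
  F[1-3] = -3468.2674 N (compression)
  F[2-3] = +1322.0856 N (tension)
  F[2-4] = +5697.0226 N (tension)
  F[3-4] = -5198.7668 N (compression)
  F[3-5] = -3978.4452 N (compression)
  F[4-5] = +5378.8456 N (tension)
  F[4-6] = +1760.2723 N (tension)
  F[5-6] = -5446.1893 N (compression)
  Rx@0 = -5828.8800 N
  Ry@0 = +2580.9458 N
  Ry@6 = +5153.8742 N

-2715.087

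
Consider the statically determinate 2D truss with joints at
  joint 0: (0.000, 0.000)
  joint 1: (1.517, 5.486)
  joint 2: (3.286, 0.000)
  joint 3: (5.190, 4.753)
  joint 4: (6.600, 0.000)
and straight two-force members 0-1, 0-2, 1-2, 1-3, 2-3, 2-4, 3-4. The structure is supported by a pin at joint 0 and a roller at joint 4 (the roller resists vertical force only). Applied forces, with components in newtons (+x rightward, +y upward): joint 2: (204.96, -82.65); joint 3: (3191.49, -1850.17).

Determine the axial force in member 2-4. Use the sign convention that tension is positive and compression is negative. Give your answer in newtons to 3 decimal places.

N=5 nodes, M=7 members, R=3 reactions → 2N=10, M+R=10
member 0 (0-1): L=5.6919, (cx,cy)=(0.2665,0.9638)
member 1 (0-2): L=3.2860, (cx,cy)=(1.0000,0.0000)
member 2 (1-2): L=5.7642, (cx,cy)=(0.3069,-0.9517)
member 3 (1-3): L=3.7454, (cx,cy)=(0.9807,-0.1957)
member 4 (2-3): L=5.1202, (cx,cy)=(0.3719,0.9283)
member 5 (2-4): L=3.3140, (cx,cy)=(1.0000,0.0000)
member 6 (3-4): L=4.9577, (cx,cy)=(0.2844,-0.9587)
solve A·x = −loads:
  F[0-1] = +1931.4544 N (tension)
  F[0-2] = +2881.6786 N (tension)
  F[1-2] = -2205.8712 N (compression)
  F[1-3] = +1215.2446 N (tension)
  F[2-3] = +2350.6415 N (tension)
  F[2-4] = +1125.6305 N (tension)
  F[3-4] = -3957.8542 N (compression)
  Rx@0 = -3396.4500 N
  Ry@0 = -1861.5924 N
  Ry@4 = +3794.4125 N

1125.630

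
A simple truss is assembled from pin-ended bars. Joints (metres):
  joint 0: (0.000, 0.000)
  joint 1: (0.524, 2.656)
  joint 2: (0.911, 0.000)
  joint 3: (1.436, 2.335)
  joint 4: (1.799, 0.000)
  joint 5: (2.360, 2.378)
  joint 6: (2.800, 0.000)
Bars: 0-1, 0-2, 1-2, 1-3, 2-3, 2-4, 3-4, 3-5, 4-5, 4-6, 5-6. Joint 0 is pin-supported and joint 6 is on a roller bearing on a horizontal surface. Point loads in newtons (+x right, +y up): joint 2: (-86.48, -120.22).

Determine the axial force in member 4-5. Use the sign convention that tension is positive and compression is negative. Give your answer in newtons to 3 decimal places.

N=7 nodes, M=11 members, R=3 reactions → 2N=14, M+R=14
member 0 (0-1): L=2.7072, (cx,cy)=(0.1936,0.9811)
member 1 (0-2): L=0.9110, (cx,cy)=(1.0000,0.0000)
member 2 (1-2): L=2.6840, (cx,cy)=(0.1442,-0.9896)
member 3 (1-3): L=0.9668, (cx,cy)=(0.9433,-0.3320)
member 4 (2-3): L=2.3933, (cx,cy)=(0.2194,0.9756)
member 5 (2-4): L=0.8880, (cx,cy)=(1.0000,0.0000)
member 6 (3-4): L=2.3630, (cx,cy)=(0.1536,-0.9881)
member 7 (3-5): L=0.9250, (cx,cy)=(0.9989,0.0465)
member 8 (4-5): L=2.4433, (cx,cy)=(0.2296,0.9733)
member 9 (4-6): L=1.0010, (cx,cy)=(1.0000,0.0000)
member 10 (5-6): L=2.4184, (cx,cy)=(0.1819,-0.9833)
solve A·x = −loads:
  F[0-1] = -82.6689 N (compression)
  F[0-2] = -70.4788 N (compression)
  F[1-2] = +92.3918 N (tension)
  F[1-3] = -31.0861 N (compression)
  F[2-3] = +29.5124 N (tension)
  F[2-4] = +22.8489 N (tension)
  F[3-4] = -40.3683 N (compression)
  F[3-5] = -16.6657 N (compression)
  F[4-5] = +40.9841 N (tension)
  F[4-6] = +7.2373 N (tension)
  F[5-6] = -39.7784 N (compression)
  Rx@0 = +86.4800 N
  Ry@0 = +81.1056 N
  Ry@6 = +39.1144 N

40.984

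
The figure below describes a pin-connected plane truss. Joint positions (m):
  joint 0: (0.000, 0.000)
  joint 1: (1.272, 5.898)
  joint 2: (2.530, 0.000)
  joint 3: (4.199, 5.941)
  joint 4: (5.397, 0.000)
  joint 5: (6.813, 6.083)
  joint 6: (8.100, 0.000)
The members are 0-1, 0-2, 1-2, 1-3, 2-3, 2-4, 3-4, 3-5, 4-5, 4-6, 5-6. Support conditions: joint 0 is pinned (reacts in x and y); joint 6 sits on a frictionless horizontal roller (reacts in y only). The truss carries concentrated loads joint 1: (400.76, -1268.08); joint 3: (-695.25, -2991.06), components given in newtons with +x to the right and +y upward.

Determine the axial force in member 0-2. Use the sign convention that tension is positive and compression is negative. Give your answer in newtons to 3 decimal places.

293.756

N=7 nodes, M=11 members, R=3 reactions → 2N=14, M+R=14
member 0 (0-1): L=6.0336, (cx,cy)=(0.2108,0.9775)
member 1 (0-2): L=2.5300, (cx,cy)=(1.0000,0.0000)
member 2 (1-2): L=6.0307, (cx,cy)=(0.2086,-0.9780)
member 3 (1-3): L=2.9273, (cx,cy)=(0.9999,0.0147)
member 4 (2-3): L=6.1710, (cx,cy)=(0.2705,0.9627)
member 5 (2-4): L=2.8670, (cx,cy)=(1.0000,0.0000)
member 6 (3-4): L=6.0606, (cx,cy)=(0.1977,-0.9803)
member 7 (3-5): L=2.6179, (cx,cy)=(0.9985,0.0542)
member 8 (4-5): L=6.2456, (cx,cy)=(0.2267,0.9740)
member 9 (4-6): L=2.7030, (cx,cy)=(1.0000,0.0000)
member 10 (5-6): L=6.2177, (cx,cy)=(0.2070,-0.9783)
solve A·x = −loads:
  F[0-1] = -2790.2885 N (compression)
  F[0-2] = +293.7565 N (tension)
  F[1-2] = +1472.8554 N (tension)
  F[1-3] = -1296.3846 N (compression)
  F[2-3] = -1496.2159 N (compression)
  F[2-4] = +1005.6603 N (tension)
  F[3-4] = -1600.5883 N (compression)
  F[3-5] = -690.2871 N (compression)
  F[4-5] = +1610.9549 N (tension)
  F[4-6] = +324.0378 N (tension)
  F[5-6] = -1565.4667 N (compression)
  Rx@0 = +294.4900 N
  Ry@0 = +2727.5769 N
  Ry@6 = +1531.5631 N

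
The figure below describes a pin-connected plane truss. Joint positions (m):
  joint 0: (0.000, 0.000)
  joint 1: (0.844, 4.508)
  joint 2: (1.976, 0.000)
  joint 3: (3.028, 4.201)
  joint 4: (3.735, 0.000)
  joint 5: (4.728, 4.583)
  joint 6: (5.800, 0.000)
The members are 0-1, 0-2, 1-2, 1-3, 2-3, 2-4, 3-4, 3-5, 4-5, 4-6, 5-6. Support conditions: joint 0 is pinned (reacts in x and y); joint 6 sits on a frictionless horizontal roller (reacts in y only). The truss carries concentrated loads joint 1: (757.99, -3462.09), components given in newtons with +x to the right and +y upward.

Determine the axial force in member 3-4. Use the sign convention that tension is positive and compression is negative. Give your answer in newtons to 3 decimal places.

-1226.260

N=7 nodes, M=11 members, R=3 reactions → 2N=14, M+R=14
member 0 (0-1): L=4.5863, (cx,cy)=(0.1840,0.9829)
member 1 (0-2): L=1.9760, (cx,cy)=(1.0000,0.0000)
member 2 (1-2): L=4.6480, (cx,cy)=(0.2435,-0.9699)
member 3 (1-3): L=2.2055, (cx,cy)=(0.9903,-0.1392)
member 4 (2-3): L=4.3307, (cx,cy)=(0.2429,0.9700)
member 5 (2-4): L=1.7590, (cx,cy)=(1.0000,0.0000)
member 6 (3-4): L=4.2601, (cx,cy)=(0.1660,-0.9861)
member 7 (3-5): L=1.7424, (cx,cy)=(0.9757,0.2192)
member 8 (4-5): L=4.6893, (cx,cy)=(0.2118,0.9773)
member 9 (4-6): L=2.0650, (cx,cy)=(1.0000,0.0000)
member 10 (5-6): L=4.7067, (cx,cy)=(0.2278,-0.9737)
solve A·x = −loads:
  F[0-1] = -2410.3196 N (compression)
  F[0-2] = +1201.5496 N (tension)
  F[1-2] = -987.5830 N (compression)
  F[1-3] = -970.4740 N (compression)
  F[2-3] = +987.4216 N (tension)
  F[2-4] = +721.1654 N (tension)
  F[3-4] = -1226.2604 N (compression)
  F[3-5] = -530.5639 N (compression)
  F[4-5] = +1237.3146 N (tension)
  F[4-6] = +255.6461 N (tension)
  F[5-6] = -1122.4357 N (compression)
  Rx@0 = -757.9900 N
  Ry@0 = +2369.1550 N
  Ry@6 = +1092.9350 N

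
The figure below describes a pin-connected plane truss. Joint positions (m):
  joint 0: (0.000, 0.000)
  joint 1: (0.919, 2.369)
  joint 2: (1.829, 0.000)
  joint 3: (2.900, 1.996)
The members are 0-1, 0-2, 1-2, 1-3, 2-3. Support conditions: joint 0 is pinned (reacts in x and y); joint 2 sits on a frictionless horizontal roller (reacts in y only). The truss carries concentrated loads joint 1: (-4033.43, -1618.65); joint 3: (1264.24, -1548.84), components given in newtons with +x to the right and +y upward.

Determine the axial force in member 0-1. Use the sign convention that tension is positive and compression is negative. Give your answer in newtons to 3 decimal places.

-4014.765

N=4 nodes, M=5 members, R=3 reactions → 2N=8, M+R=8
member 0 (0-1): L=2.5410, (cx,cy)=(0.3617,0.9323)
member 1 (0-2): L=1.8290, (cx,cy)=(1.0000,0.0000)
member 2 (1-2): L=2.5378, (cx,cy)=(0.3586,-0.9335)
member 3 (1-3): L=2.0158, (cx,cy)=(0.9827,-0.1850)
member 4 (2-3): L=2.2652, (cx,cy)=(0.4728,0.8812)
solve A·x = −loads:
  F[0-1] = -4014.7651 N (compression)
  F[0-2] = -1317.1800 N (compression)
  F[1-2] = +1891.8342 N (tension)
  F[1-3] = +1936.4806 N (tension)
  F[2-3] = -1351.0741 N (compression)
  Rx@0 = +2769.1900 N
  Ry@0 = +3742.9943 N
  Ry@2 = -575.5043 N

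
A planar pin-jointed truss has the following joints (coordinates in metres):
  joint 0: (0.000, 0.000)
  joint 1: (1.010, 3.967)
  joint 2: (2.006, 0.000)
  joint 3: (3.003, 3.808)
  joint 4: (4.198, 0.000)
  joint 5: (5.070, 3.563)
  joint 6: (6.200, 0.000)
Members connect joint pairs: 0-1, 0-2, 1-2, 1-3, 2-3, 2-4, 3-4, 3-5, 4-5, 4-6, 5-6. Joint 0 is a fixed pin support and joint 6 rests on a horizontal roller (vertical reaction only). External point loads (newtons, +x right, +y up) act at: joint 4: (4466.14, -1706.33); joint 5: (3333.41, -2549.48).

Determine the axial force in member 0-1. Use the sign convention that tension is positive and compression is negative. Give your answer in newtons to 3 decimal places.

N=7 nodes, M=11 members, R=3 reactions → 2N=14, M+R=14
member 0 (0-1): L=4.0936, (cx,cy)=(0.2467,0.9691)
member 1 (0-2): L=2.0060, (cx,cy)=(1.0000,0.0000)
member 2 (1-2): L=4.0901, (cx,cy)=(0.2435,-0.9699)
member 3 (1-3): L=1.9993, (cx,cy)=(0.9968,-0.0795)
member 4 (2-3): L=3.9364, (cx,cy)=(0.2533,0.9674)
member 5 (2-4): L=2.1920, (cx,cy)=(1.0000,0.0000)
member 6 (3-4): L=3.9911, (cx,cy)=(0.2994,-0.9541)
member 7 (3-5): L=2.0815, (cx,cy)=(0.9930,-0.1177)
member 8 (4-5): L=3.6682, (cx,cy)=(0.2377,0.9713)
member 9 (4-6): L=2.0020, (cx,cy)=(1.0000,0.0000)
member 10 (5-6): L=3.7379, (cx,cy)=(0.3023,-0.9532)
solve A·x = −loads:
  F[0-1] = +928.7041 N (tension)
  F[0-2] = +7570.4114 N (tension)
  F[1-2] = -966.1252 N (compression)
  F[1-3] = +465.8786 N (tension)
  F[2-3] = +968.6264 N (tension)
  F[2-4] = +7089.8131 N (tension)
  F[3-4] = -1071.2844 N (compression)
  F[3-5] = +1037.7103 N (tension)
  F[4-5] = +2808.9913 N (tension)
  F[4-6] = +1635.1549 N (tension)
  F[5-6] = -5408.8847 N (compression)
  Rx@0 = -7799.5500 N
  Ry@0 = -899.9927 N
  Ry@6 = +5155.8027 N

928.704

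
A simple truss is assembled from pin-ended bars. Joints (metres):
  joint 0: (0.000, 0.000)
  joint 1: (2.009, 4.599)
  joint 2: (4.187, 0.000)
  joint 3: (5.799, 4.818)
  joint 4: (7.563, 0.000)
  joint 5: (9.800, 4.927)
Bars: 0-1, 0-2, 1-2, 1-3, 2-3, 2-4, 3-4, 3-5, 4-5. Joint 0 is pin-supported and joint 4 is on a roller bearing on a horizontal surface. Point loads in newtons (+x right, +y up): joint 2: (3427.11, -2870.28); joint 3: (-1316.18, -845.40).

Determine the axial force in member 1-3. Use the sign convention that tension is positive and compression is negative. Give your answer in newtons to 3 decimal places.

-2056.580

N=6 nodes, M=9 members, R=3 reactions → 2N=12, M+R=12
member 0 (0-1): L=5.0187, (cx,cy)=(0.4003,0.9164)
member 1 (0-2): L=4.1870, (cx,cy)=(1.0000,0.0000)
member 2 (1-2): L=5.0887, (cx,cy)=(0.4280,-0.9038)
member 3 (1-3): L=3.7963, (cx,cy)=(0.9983,0.0577)
member 4 (2-3): L=5.0805, (cx,cy)=(0.3173,0.9483)
member 5 (2-4): L=3.3760, (cx,cy)=(1.0000,0.0000)
member 6 (3-4): L=5.1308, (cx,cy)=(0.3438,-0.9390)
member 7 (3-5): L=4.0025, (cx,cy)=(0.9996,0.0272)
member 8 (4-5): L=5.4111, (cx,cy)=(0.4134,0.9105)
solve A·x = −loads:
  F[0-1] = -2528.3132 N (compression)
  F[0-2] = +3123.0304 N (tension)
  F[1-2] = +2432.3121 N (tension)
  F[1-3] = -2056.5799 N (compression)
  F[2-3] = +708.6363 N (tension)
  F[2-4] = +512.1316 N (tension)
  F[3-4] = -1489.5863 N (compression)
  F[3-5] = +0.0000 N (tension)
  F[4-5] = -0.0000 N (compression)
  Rx@0 = -2110.9300 N
  Ry@0 = +2316.8989 N
  Ry@4 = +1398.7811 N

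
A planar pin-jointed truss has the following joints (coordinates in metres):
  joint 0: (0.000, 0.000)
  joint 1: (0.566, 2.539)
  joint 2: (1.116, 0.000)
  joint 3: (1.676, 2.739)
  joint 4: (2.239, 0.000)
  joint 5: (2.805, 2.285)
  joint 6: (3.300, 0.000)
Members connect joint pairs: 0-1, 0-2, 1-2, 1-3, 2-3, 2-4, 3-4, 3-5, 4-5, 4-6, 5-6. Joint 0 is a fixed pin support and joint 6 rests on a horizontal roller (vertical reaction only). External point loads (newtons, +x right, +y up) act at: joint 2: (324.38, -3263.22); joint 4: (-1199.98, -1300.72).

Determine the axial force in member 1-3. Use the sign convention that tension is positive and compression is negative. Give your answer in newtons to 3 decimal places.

-1108.077

N=7 nodes, M=11 members, R=3 reactions → 2N=14, M+R=14
member 0 (0-1): L=2.6013, (cx,cy)=(0.2176,0.9760)
member 1 (0-2): L=1.1160, (cx,cy)=(1.0000,0.0000)
member 2 (1-2): L=2.5979, (cx,cy)=(0.2117,-0.9773)
member 3 (1-3): L=1.1279, (cx,cy)=(0.9842,0.1773)
member 4 (2-3): L=2.7957, (cx,cy)=(0.2003,0.9797)
member 5 (2-4): L=1.1230, (cx,cy)=(1.0000,0.0000)
member 6 (3-4): L=2.7963, (cx,cy)=(0.2013,-0.9795)
member 7 (3-5): L=1.2169, (cx,cy)=(0.9278,-0.3731)
member 8 (4-5): L=2.3541, (cx,cy)=(0.2404,0.9707)
member 9 (4-6): L=1.0610, (cx,cy)=(1.0000,0.0000)
member 10 (5-6): L=2.3380, (cx,cy)=(0.2117,-0.9773)
solve A·x = −loads:
  F[0-1] = -2641.1355 N (compression)
  F[0-2] = -300.9373 N (compression)
  F[1-2] = +2436.6018 N (tension)
  F[1-3] = -1108.0771 N (compression)
  F[2-3] = +900.0926 N (tension)
  F[2-4] = -289.7612 N (compression)
  F[3-4] = -355.3897 N (compression)
  F[3-5] = -903.9331 N (compression)
  F[4-5] = +1698.6621 N (tension)
  F[4-6] = +430.2450 N (tension)
  F[5-6] = -2032.1482 N (compression)
  Rx@0 = +875.6000 N
  Ry@0 = +2577.8595 N
  Ry@6 = +1986.0805 N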